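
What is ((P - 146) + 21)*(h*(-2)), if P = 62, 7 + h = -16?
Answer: -2898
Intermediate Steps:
h = -23 (h = -7 - 16 = -23)
((P - 146) + 21)*(h*(-2)) = ((62 - 146) + 21)*(-23*(-2)) = (-84 + 21)*46 = -63*46 = -2898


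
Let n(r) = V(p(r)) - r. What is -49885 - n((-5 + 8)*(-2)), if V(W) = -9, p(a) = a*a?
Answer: -49882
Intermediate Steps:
p(a) = a²
n(r) = -9 - r
-49885 - n((-5 + 8)*(-2)) = -49885 - (-9 - (-5 + 8)*(-2)) = -49885 - (-9 - 3*(-2)) = -49885 - (-9 - 1*(-6)) = -49885 - (-9 + 6) = -49885 - 1*(-3) = -49885 + 3 = -49882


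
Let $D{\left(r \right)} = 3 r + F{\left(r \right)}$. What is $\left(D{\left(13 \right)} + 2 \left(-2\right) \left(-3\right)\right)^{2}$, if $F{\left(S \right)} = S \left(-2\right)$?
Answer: $625$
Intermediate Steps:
$F{\left(S \right)} = - 2 S$
$D{\left(r \right)} = r$ ($D{\left(r \right)} = 3 r - 2 r = r$)
$\left(D{\left(13 \right)} + 2 \left(-2\right) \left(-3\right)\right)^{2} = \left(13 + 2 \left(-2\right) \left(-3\right)\right)^{2} = \left(13 - -12\right)^{2} = \left(13 + 12\right)^{2} = 25^{2} = 625$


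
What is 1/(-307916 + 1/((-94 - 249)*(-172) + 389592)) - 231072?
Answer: -31917379797093292/138127422607 ≈ -2.3107e+5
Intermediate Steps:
1/(-307916 + 1/((-94 - 249)*(-172) + 389592)) - 231072 = 1/(-307916 + 1/(-343*(-172) + 389592)) - 231072 = 1/(-307916 + 1/(58996 + 389592)) - 231072 = 1/(-307916 + 1/448588) - 231072 = 1/(-138127422607/448588) - 231072 = -448588/138127422607 - 231072 = -31917379797093292/138127422607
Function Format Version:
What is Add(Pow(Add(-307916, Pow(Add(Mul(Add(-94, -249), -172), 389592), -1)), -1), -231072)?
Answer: Rational(-31917379797093292, 138127422607) ≈ -2.3107e+5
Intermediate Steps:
Add(Pow(Add(-307916, Pow(Add(Mul(Add(-94, -249), -172), 389592), -1)), -1), -231072) = Add(Pow(Add(-307916, Pow(Add(Mul(-343, -172), 389592), -1)), -1), -231072) = Add(Pow(Add(-307916, Pow(Add(58996, 389592), -1)), -1), -231072) = Add(Pow(Add(-307916, Pow(448588, -1)), -1), -231072) = Add(Pow(Add(-307916, Rational(1, 448588)), -1), -231072) = Add(Pow(Rational(-138127422607, 448588), -1), -231072) = Add(Rational(-448588, 138127422607), -231072) = Rational(-31917379797093292, 138127422607)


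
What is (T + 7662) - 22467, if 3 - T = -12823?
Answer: -1979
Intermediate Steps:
T = 12826 (T = 3 - 1*(-12823) = 3 + 12823 = 12826)
(T + 7662) - 22467 = (12826 + 7662) - 22467 = 20488 - 22467 = -1979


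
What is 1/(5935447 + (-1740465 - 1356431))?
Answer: 1/2838551 ≈ 3.5229e-7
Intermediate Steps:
1/(5935447 + (-1740465 - 1356431)) = 1/(5935447 - 3096896) = 1/2838551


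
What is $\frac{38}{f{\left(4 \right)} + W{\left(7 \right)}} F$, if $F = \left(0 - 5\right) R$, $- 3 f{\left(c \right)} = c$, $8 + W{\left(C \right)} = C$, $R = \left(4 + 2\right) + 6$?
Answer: $\frac{6840}{7} \approx 977.14$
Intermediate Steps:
$R = 12$ ($R = 6 + 6 = 12$)
$W{\left(C \right)} = -8 + C$
$f{\left(c \right)} = - \frac{c}{3}$
$F = -60$ ($F = \left(0 - 5\right) 12 = \left(-5\right) 12 = -60$)
$\frac{38}{f{\left(4 \right)} + W{\left(7 \right)}} F = \frac{38}{\left(- \frac{1}{3}\right) 4 + \left(-8 + 7\right)} \left(-60\right) = \frac{38}{- \frac{4}{3} - 1} \left(-60\right) = \frac{38}{- \frac{7}{3}} \left(-60\right) = 38 \left(- \frac{3}{7}\right) \left(-60\right) = \left(- \frac{114}{7}\right) \left(-60\right) = \frac{6840}{7}$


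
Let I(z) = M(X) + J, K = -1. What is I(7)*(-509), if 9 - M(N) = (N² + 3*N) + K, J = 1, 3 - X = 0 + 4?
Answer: -6617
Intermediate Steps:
X = -1 (X = 3 - (0 + 4) = 3 - 1*4 = 3 - 4 = -1)
M(N) = 10 - N² - 3*N (M(N) = 9 - ((N² + 3*N) - 1) = 9 - (-1 + N² + 3*N) = 9 + (1 - N² - 3*N) = 10 - N² - 3*N)
I(z) = 13 (I(z) = (10 - 1*(-1)² - 3*(-1)) + 1 = (10 - 1*1 + 3) + 1 = (10 - 1 + 3) + 1 = 12 + 1 = 13)
I(7)*(-509) = 13*(-509) = -6617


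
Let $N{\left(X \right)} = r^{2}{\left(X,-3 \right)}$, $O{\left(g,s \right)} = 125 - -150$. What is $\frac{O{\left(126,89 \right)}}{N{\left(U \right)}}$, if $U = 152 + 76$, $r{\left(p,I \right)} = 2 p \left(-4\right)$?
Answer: $\frac{275}{3326976} \approx 8.2658 \cdot 10^{-5}$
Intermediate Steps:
$r{\left(p,I \right)} = - 8 p$
$O{\left(g,s \right)} = 275$ ($O{\left(g,s \right)} = 125 + 150 = 275$)
$U = 228$
$N{\left(X \right)} = 64 X^{2}$ ($N{\left(X \right)} = \left(- 8 X\right)^{2} = 64 X^{2}$)
$\frac{O{\left(126,89 \right)}}{N{\left(U \right)}} = \frac{275}{64 \cdot 228^{2}} = \frac{275}{64 \cdot 51984} = \frac{275}{3326976}$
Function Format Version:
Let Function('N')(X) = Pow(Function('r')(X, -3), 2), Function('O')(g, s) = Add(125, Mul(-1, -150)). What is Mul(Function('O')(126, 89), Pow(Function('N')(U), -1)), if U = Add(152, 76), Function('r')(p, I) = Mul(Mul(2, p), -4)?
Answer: Rational(275, 3326976) ≈ 8.2658e-5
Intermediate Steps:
Function('r')(p, I) = Mul(-8, p)
Function('O')(g, s) = 275 (Function('O')(g, s) = Add(125, 150) = 275)
U = 228
Function('N')(X) = Mul(64, Pow(X, 2)) (Function('N')(X) = Pow(Mul(-8, X), 2) = Mul(64, Pow(X, 2)))
Mul(Function('O')(126, 89), Pow(Function('N')(U), -1)) = Mul(275, Pow(Mul(64, Pow(228, 2)), -1)) = Mul(275, Pow(Mul(64, 51984), -1)) = Mul(275, Pow(3326976, -1)) = Mul(275, Rational(1, 3326976)) = Rational(275, 3326976)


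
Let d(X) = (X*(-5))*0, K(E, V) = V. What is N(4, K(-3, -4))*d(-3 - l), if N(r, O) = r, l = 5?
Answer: 0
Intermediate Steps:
d(X) = 0 (d(X) = -5*X*0 = 0)
N(4, K(-3, -4))*d(-3 - l) = 4*0 = 0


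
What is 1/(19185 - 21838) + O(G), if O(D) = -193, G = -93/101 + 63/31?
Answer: -512030/2653 ≈ -193.00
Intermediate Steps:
G = 3480/3131 (G = -93*1/101 + 63*(1/31) = -93/101 + 63/31 = 3480/3131 ≈ 1.1115)
1/(19185 - 21838) + O(G) = 1/(19185 - 21838) - 193 = 1/(-2653) - 193 = -1/2653 - 193 = -512030/2653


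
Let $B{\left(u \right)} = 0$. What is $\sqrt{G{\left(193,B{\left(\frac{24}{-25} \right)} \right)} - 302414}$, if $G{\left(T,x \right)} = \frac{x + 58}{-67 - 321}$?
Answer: $\frac{3 i \sqrt{1264628770}}{194} \approx 549.92 i$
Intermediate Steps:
$G{\left(T,x \right)} = - \frac{29}{194} - \frac{x}{388}$ ($G{\left(T,x \right)} = \frac{58 + x}{-388} = \left(58 + x\right) \left(- \frac{1}{388}\right) = - \frac{29}{194} - \frac{x}{388}$)
$\sqrt{G{\left(193,B{\left(\frac{24}{-25} \right)} \right)} - 302414} = \sqrt{\left(- \frac{29}{194} - 0\right) - 302414} = \sqrt{\left(- \frac{29}{194} + 0\right) - 302414} = \sqrt{- \frac{29}{194} - 302414} = \sqrt{- \frac{58668345}{194}} = \frac{3 i \sqrt{1264628770}}{194}$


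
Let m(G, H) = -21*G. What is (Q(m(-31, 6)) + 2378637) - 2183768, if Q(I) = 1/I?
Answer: 126859720/651 ≈ 1.9487e+5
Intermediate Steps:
(Q(m(-31, 6)) + 2378637) - 2183768 = (1/(-21*(-31)) + 2378637) - 2183768 = (1/651 + 2378637) - 2183768 = 1548492688/651 - 2183768 = 126859720/651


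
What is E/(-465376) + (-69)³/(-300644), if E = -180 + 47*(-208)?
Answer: 9742088503/8744531384 ≈ 1.1141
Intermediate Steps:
E = -9956 (E = -180 - 9776 = -9956)
E/(-465376) + (-69)³/(-300644) = -9956/(-465376) + (-69)³/(-300644) = -9956*(-1/465376) - 328509*(-1/300644) = 2489/116344 + 328509/300644 = 9742088503/8744531384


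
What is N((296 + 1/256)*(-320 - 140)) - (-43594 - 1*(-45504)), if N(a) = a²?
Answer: 75939975242665/4096 ≈ 1.8540e+10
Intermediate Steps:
N((296 + 1/256)*(-320 - 140)) - (-43594 - 1*(-45504)) = ((296 + 1/256)*(-320 - 140))² - (-43594 - 1*(-45504)) = ((296 + 1/256)*(-460))² - (-43594 + 45504) = ((75777/256)*(-460))² - 1*1910 = (-8714355/64)² - 1910 = 75939983066025/4096 - 1910 = 75939975242665/4096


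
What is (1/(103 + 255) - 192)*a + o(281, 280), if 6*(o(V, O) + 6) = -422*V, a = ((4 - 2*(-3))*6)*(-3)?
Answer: 7942139/537 ≈ 14790.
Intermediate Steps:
a = -180 (a = ((4 + 6)*6)*(-3) = (10*6)*(-3) = 60*(-3) = -180)
o(V, O) = -6 - 211*V/3 (o(V, O) = -6 + (-422*V)/6 = -6 - 211*V/3)
(1/(103 + 255) - 192)*a + o(281, 280) = (1/(103 + 255) - 192)*(-180) + (-6 - 211/3*281) = (1/358 - 192)*(-180) + (-6 - 59291/3) = (1/358 - 192)*(-180) - 59309/3 = -68735/358*(-180) - 59309/3 = 6186150/179 - 59309/3 = 7942139/537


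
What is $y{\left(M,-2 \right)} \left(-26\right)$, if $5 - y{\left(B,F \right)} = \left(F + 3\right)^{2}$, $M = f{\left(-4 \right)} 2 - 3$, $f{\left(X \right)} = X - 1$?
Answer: $-104$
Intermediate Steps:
$f{\left(X \right)} = -1 + X$
$M = -13$ ($M = \left(-1 - 4\right) 2 - 3 = \left(-5\right) 2 - 3 = -10 - 3 = -13$)
$y{\left(B,F \right)} = 5 - \left(3 + F\right)^{2}$ ($y{\left(B,F \right)} = 5 - \left(F + 3\right)^{2} = 5 - \left(3 + F\right)^{2}$)
$y{\left(M,-2 \right)} \left(-26\right) = \left(5 - \left(3 - 2\right)^{2}\right) \left(-26\right) = \left(5 - 1^{2}\right) \left(-26\right) = \left(5 - 1\right) \left(-26\right) = 4 \left(-26\right) = -104$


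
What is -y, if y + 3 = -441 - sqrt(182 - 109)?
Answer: 444 + sqrt(73) ≈ 452.54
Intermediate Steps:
y = -444 - sqrt(73) (y = -3 + (-441 - sqrt(182 - 109)) = -3 + (-441 - sqrt(73)) = -444 - sqrt(73) ≈ -452.54)
-y = -(-444 - sqrt(73)) = 444 + sqrt(73)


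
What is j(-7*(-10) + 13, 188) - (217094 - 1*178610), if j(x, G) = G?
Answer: -38296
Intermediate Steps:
j(-7*(-10) + 13, 188) - (217094 - 1*178610) = 188 - (217094 - 1*178610) = 188 - (217094 - 178610) = 188 - 1*38484 = 188 - 38484 = -38296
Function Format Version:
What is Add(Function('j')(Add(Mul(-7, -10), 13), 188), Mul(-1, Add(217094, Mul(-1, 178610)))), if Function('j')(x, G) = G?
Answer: -38296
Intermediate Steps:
Add(Function('j')(Add(Mul(-7, -10), 13), 188), Mul(-1, Add(217094, Mul(-1, 178610)))) = Add(188, Mul(-1, Add(217094, Mul(-1, 178610)))) = Add(188, Mul(-1, Add(217094, -178610))) = Add(188, Mul(-1, 38484)) = Add(188, -38484) = -38296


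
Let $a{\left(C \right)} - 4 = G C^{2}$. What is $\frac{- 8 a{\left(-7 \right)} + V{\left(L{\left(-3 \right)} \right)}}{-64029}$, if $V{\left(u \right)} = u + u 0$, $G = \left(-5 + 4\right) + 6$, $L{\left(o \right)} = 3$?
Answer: $\frac{663}{21343} \approx 0.031064$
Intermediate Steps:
$G = 5$ ($G = -1 + 6 = 5$)
$V{\left(u \right)} = u$ ($V{\left(u \right)} = u + 0 = u$)
$a{\left(C \right)} = 4 + 5 C^{2}$
$\frac{- 8 a{\left(-7 \right)} + V{\left(L{\left(-3 \right)} \right)}}{-64029} = \frac{- 8 \left(4 + 5 \left(-7\right)^{2}\right) + 3}{-64029} = \left(- 8 \left(4 + 5 \cdot 49\right) + 3\right) \left(- \frac{1}{64029}\right) = \left(- 8 \left(4 + 245\right) + 3\right) \left(- \frac{1}{64029}\right) = \left(\left(-8\right) 249 + 3\right) \left(- \frac{1}{64029}\right) = \left(-1992 + 3\right) \left(- \frac{1}{64029}\right) = \left(-1989\right) \left(- \frac{1}{64029}\right) = \frac{663}{21343}$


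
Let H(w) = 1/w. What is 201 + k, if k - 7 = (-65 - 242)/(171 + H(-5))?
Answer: 176097/854 ≈ 206.20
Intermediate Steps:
k = 4443/854 (k = 7 + (-65 - 242)/(171 + 1/(-5)) = 7 - 307/(171 - ⅕) = 7 - 307/854/5 = 7 - 307*5/854 = 7 - 1535/854 = 4443/854 ≈ 5.2026)
201 + k = 201 + 4443/854 = 176097/854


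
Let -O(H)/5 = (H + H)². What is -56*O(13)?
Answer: 189280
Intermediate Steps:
O(H) = -20*H² (O(H) = -5*(H + H)² = -5*4*H² = -20*H²)
-56*O(13) = -(-1120)*13² = -(-1120)*169 = -56*(-3380) = 189280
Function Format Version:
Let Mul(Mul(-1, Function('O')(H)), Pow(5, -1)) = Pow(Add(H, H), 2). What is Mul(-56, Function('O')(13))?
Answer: 189280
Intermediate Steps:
Function('O')(H) = Mul(-20, Pow(H, 2)) (Function('O')(H) = Mul(-5, Pow(Add(H, H), 2)) = Mul(-5, Pow(Mul(2, H), 2)) = Mul(-5, Mul(4, Pow(H, 2))) = Mul(-20, Pow(H, 2)))
Mul(-56, Function('O')(13)) = Mul(-56, Mul(-20, Pow(13, 2))) = Mul(-56, Mul(-20, 169)) = Mul(-56, -3380) = 189280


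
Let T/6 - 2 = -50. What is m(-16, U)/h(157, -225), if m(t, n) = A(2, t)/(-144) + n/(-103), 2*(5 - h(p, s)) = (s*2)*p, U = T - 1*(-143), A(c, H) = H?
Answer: 704/16375455 ≈ 4.2991e-5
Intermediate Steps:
T = -288 (T = 12 + 6*(-50) = 12 - 300 = -288)
U = -145 (U = -288 - 1*(-143) = -288 + 143 = -145)
h(p, s) = 5 - p*s (h(p, s) = 5 - s*2*p/2 = 5 - 2*s*p/2 = 5 - p*s)
m(t, n) = -n/103 - t/144 (m(t, n) = t/(-144) + n/(-103) = t*(-1/144) + n*(-1/103) = -t/144 - n/103 = -n/103 - t/144)
m(-16, U)/h(157, -225) = (-1/103*(-145) - 1/144*(-16))/(5 - 1*157*(-225)) = (145/103 + ⅑)/(5 + 35325) = (1408/927)/35330 = (1408/927)*(1/35330) = 704/16375455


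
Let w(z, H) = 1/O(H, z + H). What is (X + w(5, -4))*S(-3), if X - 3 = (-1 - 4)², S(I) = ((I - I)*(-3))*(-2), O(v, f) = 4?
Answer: 0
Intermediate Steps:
S(I) = 0 (S(I) = (0*(-3))*(-2) = 0*(-2) = 0)
X = 28 (X = 3 + (-1 - 4)² = 3 + (-5)² = 3 + 25 = 28)
w(z, H) = ¼ (w(z, H) = 1/4 = ¼)
(X + w(5, -4))*S(-3) = (28 + ¼)*0 = (113/4)*0 = 0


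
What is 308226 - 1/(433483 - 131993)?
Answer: 92927056739/301490 ≈ 3.0823e+5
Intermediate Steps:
308226 - 1/(433483 - 131993) = 308226 - 1/301490 = 92927056739/301490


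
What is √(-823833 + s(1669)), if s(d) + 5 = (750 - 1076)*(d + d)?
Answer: I*√1912026 ≈ 1382.8*I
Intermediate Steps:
s(d) = -5 - 652*d (s(d) = -5 + (750 - 1076)*(d + d) = -5 - 652*d)
√(-823833 + s(1669)) = √(-823833 + (-5 - 652*1669)) = √(-823833 + (-5 - 1088188)) = √(-823833 - 1088193) = √(-1912026) = I*√1912026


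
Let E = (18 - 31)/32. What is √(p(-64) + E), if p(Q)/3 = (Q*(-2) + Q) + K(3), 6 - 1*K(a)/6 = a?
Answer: √15718/8 ≈ 15.671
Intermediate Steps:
K(a) = 36 - 6*a
p(Q) = 54 - 3*Q (p(Q) = 3*((Q*(-2) + Q) + (36 - 6*3)) = 3*((-2*Q + Q) + (36 - 18)) = 3*(-Q + 18) = 3*(18 - Q) = 54 - 3*Q)
E = -13/32 (E = (1/32)*(-13) = -13/32 ≈ -0.40625)
√(p(-64) + E) = √((54 - 3*(-64)) - 13/32) = √((54 + 192) - 13/32) = √(246 - 13/32) = √(7859/32) = √15718/8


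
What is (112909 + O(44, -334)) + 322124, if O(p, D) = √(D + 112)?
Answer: 435033 + I*√222 ≈ 4.3503e+5 + 14.9*I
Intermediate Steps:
O(p, D) = √(112 + D)
(112909 + O(44, -334)) + 322124 = (112909 + √(112 - 334)) + 322124 = (112909 + √(-222)) + 322124 = (112909 + I*√222) + 322124 = 435033 + I*√222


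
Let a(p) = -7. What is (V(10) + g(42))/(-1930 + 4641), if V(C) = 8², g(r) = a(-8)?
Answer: 57/2711 ≈ 0.021025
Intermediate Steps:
g(r) = -7
V(C) = 64
(V(10) + g(42))/(-1930 + 4641) = (64 - 7)/(-1930 + 4641) = 57/2711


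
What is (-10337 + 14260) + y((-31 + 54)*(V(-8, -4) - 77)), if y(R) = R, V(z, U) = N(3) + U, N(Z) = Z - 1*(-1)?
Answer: 2152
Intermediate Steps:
N(Z) = 1 + Z (N(Z) = Z + 1 = 1 + Z)
V(z, U) = 4 + U (V(z, U) = (1 + 3) + U = 4 + U)
(-10337 + 14260) + y((-31 + 54)*(V(-8, -4) - 77)) = (-10337 + 14260) + (-31 + 54)*((4 - 4) - 77) = 3923 + 23*(0 - 77) = 3923 + 23*(-77) = 3923 - 1771 = 2152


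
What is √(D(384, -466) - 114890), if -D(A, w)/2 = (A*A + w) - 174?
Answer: I*√408522 ≈ 639.16*I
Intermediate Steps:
D(A, w) = 348 - 2*w - 2*A² (D(A, w) = -2*((A*A + w) - 174) = -2*((A² + w) - 174) = -2*((w + A²) - 174) = -2*(-174 + w + A²) = 348 - 2*w - 2*A²)
√(D(384, -466) - 114890) = √((348 - 2*(-466) - 2*384²) - 114890) = √((348 + 932 - 2*147456) - 114890) = √((348 + 932 - 294912) - 114890) = √(-293632 - 114890) = √(-408522) = I*√408522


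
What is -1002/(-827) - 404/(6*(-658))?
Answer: 1072501/816249 ≈ 1.3139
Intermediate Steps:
-1002/(-827) - 404/(6*(-658)) = -1002*(-1/827) - 404/(-3948) = 1002/827 - 404*(-1/3948) = 1002/827 + 101/987 = 1072501/816249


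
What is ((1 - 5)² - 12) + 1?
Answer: 5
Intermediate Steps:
((1 - 5)² - 12) + 1 = ((-4)² - 12) + 1 = (16 - 12) + 1 = 4 + 1 = 5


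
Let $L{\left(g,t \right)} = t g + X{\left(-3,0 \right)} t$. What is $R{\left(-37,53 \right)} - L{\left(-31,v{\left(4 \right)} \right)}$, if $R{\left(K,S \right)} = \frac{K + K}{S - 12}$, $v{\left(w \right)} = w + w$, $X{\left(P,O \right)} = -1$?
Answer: $\frac{10422}{41} \approx 254.2$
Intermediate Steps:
$v{\left(w \right)} = 2 w$
$L{\left(g,t \right)} = - t + g t$ ($L{\left(g,t \right)} = t g - t = g t - t = - t + g t$)
$R{\left(K,S \right)} = \frac{2 K}{-12 + S}$
$R{\left(-37,53 \right)} - L{\left(-31,v{\left(4 \right)} \right)} = 2 \left(-37\right) \frac{1}{-12 + 53} - 2 \cdot 4 \left(-1 - 31\right) = 2 \left(-37\right) \frac{1}{41} - 8 \left(-32\right) = 2 \left(-37\right) \frac{1}{41} - -256 = - \frac{74}{41} + 256 = \frac{10422}{41}$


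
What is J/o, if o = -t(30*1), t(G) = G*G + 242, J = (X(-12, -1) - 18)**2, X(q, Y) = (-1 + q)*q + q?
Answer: -7938/571 ≈ -13.902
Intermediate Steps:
X(q, Y) = q + q*(-1 + q) (X(q, Y) = q*(-1 + q) + q = q + q*(-1 + q))
J = 15876 (J = ((-12)**2 - 18)**2 = (144 - 18)**2 = 126**2 = 15876)
t(G) = 242 + G**2 (t(G) = G**2 + 242 = 242 + G**2)
o = -1142 (o = -(242 + (30*1)**2) = -(242 + 30**2) = -(242 + 900) = -1*1142 = -1142)
J/o = 15876/(-1142) = 15876*(-1/1142) = -7938/571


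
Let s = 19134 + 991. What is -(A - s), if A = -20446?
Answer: 40571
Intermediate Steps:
s = 20125
-(A - s) = -(-20446 - 1*20125) = -(-20446 - 20125) = -1*(-40571) = 40571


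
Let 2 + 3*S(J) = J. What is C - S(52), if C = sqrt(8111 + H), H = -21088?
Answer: -50/3 + I*sqrt(12977) ≈ -16.667 + 113.92*I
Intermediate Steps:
S(J) = -2/3 + J/3
C = I*sqrt(12977) (C = sqrt(8111 - 21088) = sqrt(-12977) = I*sqrt(12977) ≈ 113.92*I)
C - S(52) = I*sqrt(12977) - (-2/3 + (1/3)*52) = I*sqrt(12977) - (-2/3 + 52/3) = I*sqrt(12977) - 1*50/3 = I*sqrt(12977) - 50/3 = -50/3 + I*sqrt(12977)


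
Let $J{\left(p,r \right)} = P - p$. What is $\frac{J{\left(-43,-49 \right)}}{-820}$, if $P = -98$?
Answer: $\frac{11}{164} \approx 0.067073$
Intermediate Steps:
$J{\left(p,r \right)} = -98 - p$
$\frac{J{\left(-43,-49 \right)}}{-820} = \frac{-98 - -43}{-820} = \left(-98 + 43\right) \left(- \frac{1}{820}\right) = \left(-55\right) \left(- \frac{1}{820}\right) = \frac{11}{164}$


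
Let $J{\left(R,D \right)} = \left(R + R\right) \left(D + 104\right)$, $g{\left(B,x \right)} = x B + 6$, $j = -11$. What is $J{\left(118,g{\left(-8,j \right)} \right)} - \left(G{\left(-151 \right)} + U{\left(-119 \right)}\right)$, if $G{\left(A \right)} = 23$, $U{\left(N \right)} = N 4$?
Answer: $47181$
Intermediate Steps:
$U{\left(N \right)} = 4 N$
$g{\left(B,x \right)} = 6 + B x$ ($g{\left(B,x \right)} = B x + 6 = 6 + B x$)
$J{\left(R,D \right)} = 2 R \left(104 + D\right)$
$J{\left(118,g{\left(-8,j \right)} \right)} - \left(G{\left(-151 \right)} + U{\left(-119 \right)}\right) = 2 \cdot 118 \left(104 + \left(6 - -88\right)\right) - \left(23 + 4 \left(-119\right)\right) = 2 \cdot 118 \left(104 + \left(6 + 88\right)\right) - \left(23 - 476\right) = 2 \cdot 118 \left(104 + 94\right) - -453 = 2 \cdot 118 \cdot 198 + 453 = 46728 + 453 = 47181$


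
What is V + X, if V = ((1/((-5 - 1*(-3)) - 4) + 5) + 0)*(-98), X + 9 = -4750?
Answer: -15698/3 ≈ -5232.7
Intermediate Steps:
X = -4759 (X = -9 - 4750 = -4759)
V = -1421/3 (V = ((1/((-5 + 3) - 4) + 5) + 0)*(-98) = ((1/(-2 - 4) + 5) + 0)*(-98) = ((1/(-6) + 5) + 0)*(-98) = ((-⅙ + 5) + 0)*(-98) = (29/6 + 0)*(-98) = (29/6)*(-98) = -1421/3 ≈ -473.67)
V + X = -1421/3 - 4759 = -15698/3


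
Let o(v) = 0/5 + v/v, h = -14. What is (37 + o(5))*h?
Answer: -532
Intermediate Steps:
o(v) = 1 (o(v) = 0*(1/5) + 1 = 0 + 1 = 1)
(37 + o(5))*h = (37 + 1)*(-14) = 38*(-14) = -532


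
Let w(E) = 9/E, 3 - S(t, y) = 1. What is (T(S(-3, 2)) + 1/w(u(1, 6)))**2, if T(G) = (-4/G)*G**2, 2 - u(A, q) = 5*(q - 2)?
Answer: 100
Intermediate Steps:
S(t, y) = 2 (S(t, y) = 3 - 1*1 = 3 - 1 = 2)
u(A, q) = 12 - 5*q (u(A, q) = 2 - 5*(q - 2) = 2 - 5*(-2 + q) = 2 - (-10 + 5*q) = 2 + (10 - 5*q) = 12 - 5*q)
T(G) = -4*G
(T(S(-3, 2)) + 1/w(u(1, 6)))**2 = (-4*2 + 1/(9/(12 - 5*6)))**2 = (-8 + 1/(9/(12 - 30)))**2 = (-8 + 1/(9/(-18)))**2 = (-8 + 1/(9*(-1/18)))**2 = (-8 + 1/(-1/2))**2 = (-8 - 2)**2 = (-10)**2 = 100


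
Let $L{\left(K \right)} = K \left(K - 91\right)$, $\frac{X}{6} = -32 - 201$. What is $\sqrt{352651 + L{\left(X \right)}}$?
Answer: $\sqrt{2434273} \approx 1560.2$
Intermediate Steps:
$X = -1398$ ($X = 6 \left(-32 - 201\right) = 6 \left(-233\right) = -1398$)
$L{\left(K \right)} = K \left(-91 + K\right)$
$\sqrt{352651 + L{\left(X \right)}} = \sqrt{352651 - 1398 \left(-91 - 1398\right)} = \sqrt{352651 - -2081622} = \sqrt{352651 + 2081622} = \sqrt{2434273}$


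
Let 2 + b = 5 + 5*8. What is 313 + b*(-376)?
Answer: -15855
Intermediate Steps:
b = 43 (b = -2 + (5 + 5*8) = -2 + (5 + 40) = -2 + 45 = 43)
313 + b*(-376) = 313 + 43*(-376) = 313 - 16168 = -15855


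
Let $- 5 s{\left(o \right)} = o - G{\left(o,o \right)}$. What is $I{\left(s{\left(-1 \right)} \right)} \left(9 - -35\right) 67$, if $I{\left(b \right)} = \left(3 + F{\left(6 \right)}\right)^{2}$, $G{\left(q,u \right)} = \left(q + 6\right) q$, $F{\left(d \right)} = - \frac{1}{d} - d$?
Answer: $\frac{266057}{9} \approx 29562.0$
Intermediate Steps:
$F{\left(d \right)} = - d - \frac{1}{d}$
$G{\left(q,u \right)} = q \left(6 + q\right)$ ($G{\left(q,u \right)} = \left(6 + q\right) q = q \left(6 + q\right)$)
$s{\left(o \right)} = - \frac{o}{5} + \frac{o \left(6 + o\right)}{5}$ ($s{\left(o \right)} = - \frac{o - o \left(6 + o\right)}{5} = - \frac{o}{5} + \frac{o \left(6 + o\right)}{5}$)
$I{\left(b \right)} = \frac{361}{36}$ ($I{\left(b \right)} = \left(3 - \frac{37}{6}\right)^{2} = \left(- \frac{19}{6}\right)^{2} = \frac{361}{36}$)
$I{\left(s{\left(-1 \right)} \right)} \left(9 - -35\right) 67 = \frac{361 \left(9 - -35\right)}{36} \cdot 67 = \frac{361 \left(9 + 35\right)}{36} \cdot 67 = \frac{361}{36} \cdot 44 \cdot 67 = \frac{3971}{9} \cdot 67 = \frac{266057}{9}$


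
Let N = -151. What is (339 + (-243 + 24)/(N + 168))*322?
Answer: 1785168/17 ≈ 1.0501e+5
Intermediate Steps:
(339 + (-243 + 24)/(N + 168))*322 = (339 + (-243 + 24)/(-151 + 168))*322 = (339 - 219/17)*322 = (5544/17)*322 = 1785168/17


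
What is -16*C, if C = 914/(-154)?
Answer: 7312/77 ≈ 94.961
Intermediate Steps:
C = -457/77 (C = 914*(-1/154) = -457/77 ≈ -5.9351)
-16*C = -16*(-457/77) = 7312/77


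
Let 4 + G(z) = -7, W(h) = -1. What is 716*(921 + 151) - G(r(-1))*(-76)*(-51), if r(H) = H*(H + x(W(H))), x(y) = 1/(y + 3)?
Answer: 810188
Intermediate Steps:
x(y) = 1/(3 + y)
r(H) = H*(½ + H) (r(H) = H*(H + 1/(3 - 1)) = H*(H + 1/2) = H*(H + ½) = H*(½ + H))
G(z) = -11 (G(z) = -4 - 7 = -11)
716*(921 + 151) - G(r(-1))*(-76)*(-51) = 716*(921 + 151) - (-11*(-76))*(-51) = 716*1072 - 836*(-51) = 767552 - 1*(-42636) = 767552 + 42636 = 810188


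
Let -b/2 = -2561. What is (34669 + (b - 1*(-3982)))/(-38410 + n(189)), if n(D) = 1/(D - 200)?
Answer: -160501/140837 ≈ -1.1396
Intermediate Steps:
b = 5122 (b = -2*(-2561) = 5122)
n(D) = 1/(-200 + D)
(34669 + (b - 1*(-3982)))/(-38410 + n(189)) = (34669 + (5122 - 1*(-3982)))/(-38410 + 1/(-200 + 189)) = (34669 + (5122 + 3982))/(-38410 + 1/(-11)) = (34669 + 9104)/(-38410 - 1/11) = 43773/(-422511/11) = 43773*(-11/422511) = -160501/140837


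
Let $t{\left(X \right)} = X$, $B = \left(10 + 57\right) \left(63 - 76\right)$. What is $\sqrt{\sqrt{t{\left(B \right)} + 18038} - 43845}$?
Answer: $\sqrt{-43845 + \sqrt{17167}} \approx 209.08 i$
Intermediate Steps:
$B = -871$ ($B = 67 \left(-13\right) = -871$)
$\sqrt{\sqrt{t{\left(B \right)} + 18038} - 43845} = \sqrt{\sqrt{-871 + 18038} - 43845} = \sqrt{\sqrt{17167} - 43845} = \sqrt{-43845 + \sqrt{17167}}$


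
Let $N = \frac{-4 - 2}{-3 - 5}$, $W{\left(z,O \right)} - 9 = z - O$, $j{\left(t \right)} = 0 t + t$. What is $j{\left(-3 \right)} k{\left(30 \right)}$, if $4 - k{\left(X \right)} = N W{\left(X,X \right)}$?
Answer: $\frac{33}{4} \approx 8.25$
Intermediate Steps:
$j{\left(t \right)} = t$ ($j{\left(t \right)} = 0 + t = t$)
$W{\left(z,O \right)} = 9 + z - O$ ($W{\left(z,O \right)} = 9 - \left(O - z\right) = 9 + z - O$)
$N = \frac{3}{4}$ ($N = - \frac{6}{-8} = \left(-6\right) \left(- \frac{1}{8}\right) = \frac{3}{4} \approx 0.75$)
$k{\left(X \right)} = - \frac{11}{4}$ ($k{\left(X \right)} = 4 - \frac{3 \left(9 + X - X\right)}{4} = 4 - \frac{3}{4} \cdot 9 = 4 - \frac{27}{4} = - \frac{11}{4}$)
$j{\left(-3 \right)} k{\left(30 \right)} = \left(-3\right) \left(- \frac{11}{4}\right) = \frac{33}{4}$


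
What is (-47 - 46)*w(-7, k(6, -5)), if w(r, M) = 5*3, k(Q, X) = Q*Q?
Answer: -1395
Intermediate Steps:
k(Q, X) = Q**2
w(r, M) = 15
(-47 - 46)*w(-7, k(6, -5)) = (-47 - 46)*15 = -93*15 = -1395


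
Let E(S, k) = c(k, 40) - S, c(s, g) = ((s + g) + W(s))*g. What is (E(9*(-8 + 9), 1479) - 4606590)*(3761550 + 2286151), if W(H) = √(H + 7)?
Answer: -27491875066139 + 241908040*√1486 ≈ -2.7483e+13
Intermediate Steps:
W(H) = √(7 + H)
c(s, g) = g*(g + s + √(7 + s)) (c(s, g) = ((s + g) + √(7 + s))*g = ((g + s) + √(7 + s))*g = (g + s + √(7 + s))*g = g*(g + s + √(7 + s)))
E(S, k) = 1600 - S + 40*k + 40*√(7 + k) (E(S, k) = 40*(40 + k + √(7 + k)) - S = (1600 + 40*k + 40*√(7 + k)) - S = 1600 - S + 40*k + 40*√(7 + k))
(E(9*(-8 + 9), 1479) - 4606590)*(3761550 + 2286151) = ((1600 - 9*(-8 + 9) + 40*1479 + 40*√(7 + 1479)) - 4606590)*(3761550 + 2286151) = ((1600 - 9 + 59160 + 40*√1486) - 4606590)*6047701 = ((60751 + 40*√1486) - 4606590)*6047701 = (-4545839 + 40*√1486)*6047701 = -27491875066139 + 241908040*√1486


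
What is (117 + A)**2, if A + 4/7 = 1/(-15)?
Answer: 149279524/11025 ≈ 13540.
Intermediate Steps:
A = -67/105 (A = -4/7 + 1/(-15) = -4/7 - 1/15 = -67/105 ≈ -0.63809)
(117 + A)**2 = (117 - 67/105)**2 = (12218/105)**2 = 149279524/11025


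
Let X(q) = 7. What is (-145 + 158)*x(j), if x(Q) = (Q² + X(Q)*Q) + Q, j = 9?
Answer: 1989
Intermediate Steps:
x(Q) = Q² + 8*Q (x(Q) = (Q² + 7*Q) + Q = Q² + 8*Q)
(-145 + 158)*x(j) = (-145 + 158)*(9*(8 + 9)) = 13*(9*17) = 13*153 = 1989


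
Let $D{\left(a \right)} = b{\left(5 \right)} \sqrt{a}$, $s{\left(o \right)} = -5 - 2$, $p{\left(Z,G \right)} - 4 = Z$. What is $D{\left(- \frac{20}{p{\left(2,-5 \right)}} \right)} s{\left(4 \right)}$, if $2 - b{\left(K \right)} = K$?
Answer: $7 i \sqrt{30} \approx 38.341 i$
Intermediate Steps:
$p{\left(Z,G \right)} = 4 + Z$
$b{\left(K \right)} = 2 - K$
$s{\left(o \right)} = -7$ ($s{\left(o \right)} = -5 - 2 = -7$)
$D{\left(a \right)} = - 3 \sqrt{a}$ ($D{\left(a \right)} = \left(2 - 5\right) \sqrt{a} = - 3 \sqrt{a}$)
$D{\left(- \frac{20}{p{\left(2,-5 \right)}} \right)} s{\left(4 \right)} = - 3 \sqrt{- \frac{20}{4 + 2}} \left(-7\right) = - 3 \sqrt{- \frac{20}{6}} \left(-7\right) = - 3 \sqrt{\left(-20\right) \frac{1}{6}} \left(-7\right) = - 3 \sqrt{- \frac{10}{3}} \left(-7\right) = - 3 \frac{i \sqrt{30}}{3} \left(-7\right) = - i \sqrt{30} \left(-7\right) = 7 i \sqrt{30}$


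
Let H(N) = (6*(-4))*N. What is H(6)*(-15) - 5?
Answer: 2155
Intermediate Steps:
H(N) = -24*N
H(6)*(-15) - 5 = -24*6*(-15) - 5 = -144*(-15) - 5 = 2160 - 5 = 2155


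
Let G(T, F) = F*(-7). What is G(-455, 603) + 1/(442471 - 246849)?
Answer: -825720461/195622 ≈ -4221.0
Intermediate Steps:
G(T, F) = -7*F
G(-455, 603) + 1/(442471 - 246849) = -7*603 + 1/(442471 - 246849) = -4221 + 1/195622 = -825720461/195622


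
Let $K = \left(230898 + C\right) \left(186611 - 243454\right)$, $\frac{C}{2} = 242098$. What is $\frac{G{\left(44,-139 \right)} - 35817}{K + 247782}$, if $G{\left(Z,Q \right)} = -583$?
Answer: $\frac{1820}{2032392023} \approx 8.955 \cdot 10^{-7}$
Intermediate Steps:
$C = 484196$ ($C = 2 \cdot 242098 = 484196$)
$K = -40648088242$ ($K = \left(230898 + 484196\right) \left(186611 - 243454\right) = 715094 \left(-56843\right) = -40648088242$)
$\frac{G{\left(44,-139 \right)} - 35817}{K + 247782} = \frac{-583 - 35817}{-40648088242 + 247782} = - \frac{36400}{-40647840460} = \left(-36400\right) \left(- \frac{1}{40647840460}\right) = \frac{1820}{2032392023}$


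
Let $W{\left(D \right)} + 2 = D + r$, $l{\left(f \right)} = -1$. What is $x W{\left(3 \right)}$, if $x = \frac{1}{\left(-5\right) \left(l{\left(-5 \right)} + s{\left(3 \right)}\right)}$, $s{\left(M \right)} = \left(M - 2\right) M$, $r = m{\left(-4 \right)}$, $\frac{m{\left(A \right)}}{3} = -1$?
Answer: $\frac{1}{5} \approx 0.2$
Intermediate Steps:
$m{\left(A \right)} = -3$ ($m{\left(A \right)} = 3 \left(-1\right) = -3$)
$r = -3$
$s{\left(M \right)} = M \left(-2 + M\right)$ ($s{\left(M \right)} = \left(-2 + M\right) M = M \left(-2 + M\right)$)
$W{\left(D \right)} = -5 + D$ ($W{\left(D \right)} = -2 + \left(D - 3\right) = -2 + \left(-3 + D\right) = -5 + D$)
$x = - \frac{1}{10}$ ($x = \frac{1}{\left(-5\right) \left(-1 + 3 \left(-2 + 3\right)\right)} = \frac{1}{\left(-5\right) \left(-1 + 3 \cdot 1\right)} = \frac{1}{\left(-5\right) \left(-1 + 3\right)} = \frac{1}{\left(-5\right) 2} = \frac{1}{-10} = - \frac{1}{10} \approx -0.1$)
$x W{\left(3 \right)} = - \frac{-5 + 3}{10} = \left(- \frac{1}{10}\right) \left(-2\right) = \frac{1}{5}$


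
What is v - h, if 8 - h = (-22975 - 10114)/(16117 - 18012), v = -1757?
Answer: -3311586/1895 ≈ -1747.5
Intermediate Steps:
h = -17929/1895 (h = 8 - (-22975 - 10114)/(16117 - 18012) = 8 - (-33089)/(-1895) = 8 - (-33089)*(-1)/1895 = 8 - 1*33089/1895 = 8 - 33089/1895 = -17929/1895 ≈ -9.4612)
v - h = -1757 - 1*(-17929/1895) = -1757 + 17929/1895 = -3311586/1895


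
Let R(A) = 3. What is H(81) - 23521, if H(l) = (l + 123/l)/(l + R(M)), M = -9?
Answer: -13335850/567 ≈ -23520.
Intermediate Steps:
H(l) = (l + 123/l)/(3 + l) (H(l) = (l + 123/l)/(l + 3) = (l + 123/l)/(3 + l))
H(81) - 23521 = (123 + 81²)/(81*(3 + 81)) - 23521 = (1/81)*(123 + 6561)/84 - 23521 = (1/81)*(1/84)*6684 - 23521 = 557/567 - 23521 = -13335850/567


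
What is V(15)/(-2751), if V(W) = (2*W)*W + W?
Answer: -155/917 ≈ -0.16903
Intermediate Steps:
V(W) = W + 2*W² (V(W) = 2*W² + W = W + 2*W²)
V(15)/(-2751) = (15*(1 + 2*15))/(-2751) = (15*(1 + 30))*(-1/2751) = (15*31)*(-1/2751) = 465*(-1/2751) = -155/917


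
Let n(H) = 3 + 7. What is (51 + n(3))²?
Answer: 3721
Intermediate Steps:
n(H) = 10
(51 + n(3))² = (51 + 10)² = 61² = 3721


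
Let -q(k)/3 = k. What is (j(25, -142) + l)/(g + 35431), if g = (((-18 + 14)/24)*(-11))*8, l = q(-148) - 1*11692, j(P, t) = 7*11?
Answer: -33513/106337 ≈ -0.31516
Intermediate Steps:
j(P, t) = 77
q(k) = -3*k
l = -11248 (l = -3*(-148) - 1*11692 = 444 - 11692 = -11248)
g = 44/3 (g = (-4*1/24*(-11))*8 = -1/6*(-11)*8 = (11/6)*8 = 44/3 ≈ 14.667)
(j(25, -142) + l)/(g + 35431) = (77 - 11248)/(44/3 + 35431) = -11171/106337/3 = -11171*3/106337 = -33513/106337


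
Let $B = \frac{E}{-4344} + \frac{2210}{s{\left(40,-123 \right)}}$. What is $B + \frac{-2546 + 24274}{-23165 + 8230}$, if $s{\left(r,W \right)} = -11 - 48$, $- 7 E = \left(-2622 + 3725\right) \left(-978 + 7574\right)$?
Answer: $\frac{1342044644951}{6698616330} \approx 200.35$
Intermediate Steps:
$E = - \frac{7275388}{7}$ ($E = - \frac{\left(-2622 + 3725\right) \left(-978 + 7574\right)}{7} = - \frac{1103 \cdot 6596}{7} = \left(- \frac{1}{7}\right) 7275388 = - \frac{7275388}{7} \approx -1.0393 \cdot 10^{6}$)
$s{\left(r,W \right)} = -59$
$B = \frac{90511553}{448518}$ ($B = - \frac{7275388}{7 \left(-4344\right)} + \frac{2210}{-59} = \left(- \frac{7275388}{7}\right) \left(- \frac{1}{4344}\right) + 2210 \left(- \frac{1}{59}\right) = \frac{1818847}{7602} - \frac{2210}{59} = \frac{90511553}{448518} \approx 201.8$)
$B + \frac{-2546 + 24274}{-23165 + 8230} = \frac{90511553}{448518} + \frac{-2546 + 24274}{-23165 + 8230} = \frac{90511553}{448518} + \frac{21728}{-14935} = \frac{90511553}{448518} + 21728 \left(- \frac{1}{14935}\right) = \frac{90511553}{448518} - \frac{21728}{14935} = \frac{1342044644951}{6698616330}$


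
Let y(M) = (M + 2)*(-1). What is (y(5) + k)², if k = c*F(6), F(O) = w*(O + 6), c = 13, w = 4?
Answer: 380689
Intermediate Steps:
F(O) = 24 + 4*O (F(O) = 4*(O + 6) = 4*(6 + O) = 24 + 4*O)
y(M) = -2 - M (y(M) = (2 + M)*(-1) = -2 - M)
k = 624 (k = 13*(24 + 4*6) = 13*(24 + 24) = 13*48 = 624)
(y(5) + k)² = ((-2 - 1*5) + 624)² = ((-2 - 5) + 624)² = (-7 + 624)² = 617² = 380689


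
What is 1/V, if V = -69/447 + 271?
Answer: 149/40356 ≈ 0.0036921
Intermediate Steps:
V = 40356/149 (V = -69*1/447 + 271 = -23/149 + 271 = 40356/149 ≈ 270.85)
1/V = 1/(40356/149) = 149/40356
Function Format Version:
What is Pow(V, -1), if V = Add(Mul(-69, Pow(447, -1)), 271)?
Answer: Rational(149, 40356) ≈ 0.0036921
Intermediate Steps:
V = Rational(40356, 149) (V = Add(Mul(-69, Rational(1, 447)), 271) = Add(Rational(-23, 149), 271) = Rational(40356, 149) ≈ 270.85)
Pow(V, -1) = Pow(Rational(40356, 149), -1) = Rational(149, 40356)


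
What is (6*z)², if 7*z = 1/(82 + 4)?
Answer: 9/90601 ≈ 9.9337e-5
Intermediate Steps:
z = 1/602 (z = 1/(7*(82 + 4)) = (⅐)/86 = (⅐)*(1/86) = 1/602 ≈ 0.0016611)
(6*z)² = (6*(1/602))² = (3/301)² = 9/90601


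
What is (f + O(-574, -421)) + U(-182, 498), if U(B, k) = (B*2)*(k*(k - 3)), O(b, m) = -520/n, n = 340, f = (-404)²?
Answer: -1522629234/17 ≈ -8.9566e+7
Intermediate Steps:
f = 163216
O(b, m) = -26/17 (O(b, m) = -520/340 = -520*1/340 = -26/17)
U(B, k) = 2*B*k*(-3 + k) (U(B, k) = (2*B)*(k*(-3 + k)) = 2*B*k*(-3 + k))
(f + O(-574, -421)) + U(-182, 498) = (163216 - 26/17) + 2*(-182)*498*(-3 + 498) = 2774646/17 + 2*(-182)*498*495 = 2774646/17 - 89729640 = -1522629234/17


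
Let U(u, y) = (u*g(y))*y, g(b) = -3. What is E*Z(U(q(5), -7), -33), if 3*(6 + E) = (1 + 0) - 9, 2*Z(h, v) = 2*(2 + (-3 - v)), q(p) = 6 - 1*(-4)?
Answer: -832/3 ≈ -277.33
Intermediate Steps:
q(p) = 10 (q(p) = 6 + 4 = 10)
U(u, y) = -3*u*y (U(u, y) = (u*(-3))*y = (-3*u)*y = -3*u*y)
Z(h, v) = -1 - v (Z(h, v) = (2*(2 + (-3 - v)))/2 = (2*(-1 - v))/2 = (-2 - 2*v)/2 = -1 - v)
E = -26/3 (E = -6 + ((1 + 0) - 9)/3 = -6 + (1 - 9)/3 = -6 + (⅓)*(-8) = -6 - 8/3 = -26/3 ≈ -8.6667)
E*Z(U(q(5), -7), -33) = -26*(-1 - 1*(-33))/3 = -26*(-1 + 33)/3 = -26/3*32 = -832/3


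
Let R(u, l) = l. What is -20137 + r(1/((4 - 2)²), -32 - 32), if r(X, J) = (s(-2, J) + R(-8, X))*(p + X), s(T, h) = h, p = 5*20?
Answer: -424447/16 ≈ -26528.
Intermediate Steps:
p = 100
r(X, J) = (100 + X)*(J + X) (r(X, J) = (J + X)*(100 + X) = (100 + X)*(J + X))
-20137 + r(1/((4 - 2)²), -32 - 32) = -20137 + ((1/((4 - 2)²))² + 100*(-32 - 32) + 100/((4 - 2)²) + (-32 - 32)/((4 - 2)²)) = -20137 + ((1/(2²))² + 100*(-64) + 100/(2²) - 64/(2²)) = -20137 + ((1/4)² - 6400 + 100/4 - 64/4) = -20137 + ((¼)² - 6400 + 100*(¼) - 64*¼) = -20137 + (1/16 - 6400 + 25 - 16) = -20137 - 102255/16 = -424447/16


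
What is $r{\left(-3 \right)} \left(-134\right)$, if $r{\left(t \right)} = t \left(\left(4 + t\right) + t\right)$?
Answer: $-804$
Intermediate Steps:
$r{\left(t \right)} = t \left(4 + 2 t\right)$
$r{\left(-3 \right)} \left(-134\right) = 2 \left(-3\right) \left(2 - 3\right) \left(-134\right) = 2 \left(-3\right) \left(-1\right) \left(-134\right) = 6 \left(-134\right) = -804$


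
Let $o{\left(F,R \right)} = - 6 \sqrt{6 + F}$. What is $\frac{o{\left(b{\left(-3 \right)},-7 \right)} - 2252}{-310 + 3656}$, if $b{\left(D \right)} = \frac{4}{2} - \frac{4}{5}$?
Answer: $- \frac{1126}{1673} - \frac{18 \sqrt{5}}{8365} \approx -0.67785$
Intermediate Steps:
$b{\left(D \right)} = \frac{6}{5}$ ($b{\left(D \right)} = 4 \cdot \frac{1}{2} - \frac{4}{5} = 2 - \frac{4}{5} = \frac{6}{5}$)
$\frac{o{\left(b{\left(-3 \right)},-7 \right)} - 2252}{-310 + 3656} = \frac{- 6 \sqrt{6 + \frac{6}{5}} - 2252}{-310 + 3656} = \frac{- 6 \sqrt{\frac{36}{5}} - 2252}{3346} = \left(- 6 \frac{6 \sqrt{5}}{5} - 2252\right) \frac{1}{3346} = \left(- \frac{36 \sqrt{5}}{5} - 2252\right) \frac{1}{3346} = \left(-2252 - \frac{36 \sqrt{5}}{5}\right) \frac{1}{3346} = - \frac{1126}{1673} - \frac{18 \sqrt{5}}{8365}$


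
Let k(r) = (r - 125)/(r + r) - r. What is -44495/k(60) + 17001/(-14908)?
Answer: 15895252587/21661324 ≈ 733.81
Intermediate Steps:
k(r) = -r + (-125 + r)/(2*r) (k(r) = (-125 + r)/((2*r)) - r = (-125 + r)*(1/(2*r)) - r = (-125 + r)/(2*r) - r = -r + (-125 + r)/(2*r))
-44495/k(60) + 17001/(-14908) = -44495/(½ - 1*60 - 125/2/60) + 17001/(-14908) = -44495/(½ - 60 - 125/2*1/60) + 17001*(-1/14908) = -44495/(½ - 60 - 25/24) - 17001/14908 = -44495/(-1453/24) - 17001/14908 = -44495*(-24/1453) - 17001/14908 = 1067880/1453 - 17001/14908 = 15895252587/21661324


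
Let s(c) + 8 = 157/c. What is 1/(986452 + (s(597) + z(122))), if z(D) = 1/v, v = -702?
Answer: 139698/137804290451 ≈ 1.0137e-6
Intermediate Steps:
s(c) = -8 + 157/c
z(D) = -1/702 (z(D) = 1/(-702) = -1/702)
1/(986452 + (s(597) + z(122))) = 1/(986452 + ((-8 + 157/597) - 1/702)) = 1/(986452 + (-4619/597 - 1/702)) = 1/(986452 - 1081045/139698) = 1/(137804290451/139698) = 139698/137804290451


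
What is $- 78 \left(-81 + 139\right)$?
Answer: $-4524$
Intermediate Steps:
$- 78 \left(-81 + 139\right) = \left(-78\right) 58 = -4524$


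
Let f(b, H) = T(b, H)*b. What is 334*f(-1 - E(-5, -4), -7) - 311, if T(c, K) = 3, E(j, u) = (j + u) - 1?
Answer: 8707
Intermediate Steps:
E(j, u) = -1 + j + u
f(b, H) = 3*b
334*f(-1 - E(-5, -4), -7) - 311 = 334*(3*(-1 - (-1 - 5 - 4))) - 311 = 334*(3*(-1 - 1*(-10))) - 311 = 334*(3*(-1 + 10)) - 311 = 334*(3*9) - 311 = 334*27 - 311 = 9018 - 311 = 8707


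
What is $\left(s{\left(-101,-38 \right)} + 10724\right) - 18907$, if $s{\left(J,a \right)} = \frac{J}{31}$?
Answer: $- \frac{253774}{31} \approx -8186.3$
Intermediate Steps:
$s{\left(J,a \right)} = \frac{J}{31}$ ($s{\left(J,a \right)} = J \frac{1}{31} = \frac{J}{31}$)
$\left(s{\left(-101,-38 \right)} + 10724\right) - 18907 = \left(\frac{1}{31} \left(-101\right) + 10724\right) - 18907 = \left(- \frac{101}{31} + 10724\right) - 18907 = \frac{332343}{31} - 18907 = - \frac{253774}{31}$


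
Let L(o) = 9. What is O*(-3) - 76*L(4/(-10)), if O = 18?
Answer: -738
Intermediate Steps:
O*(-3) - 76*L(4/(-10)) = 18*(-3) - 76*9 = -54 - 684 = -738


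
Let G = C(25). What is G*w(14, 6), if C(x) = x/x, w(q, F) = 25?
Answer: 25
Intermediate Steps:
C(x) = 1
G = 1
G*w(14, 6) = 1*25 = 25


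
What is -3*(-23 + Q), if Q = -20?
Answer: 129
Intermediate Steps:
-3*(-23 + Q) = -3*(-23 - 20) = -3*(-43) = 129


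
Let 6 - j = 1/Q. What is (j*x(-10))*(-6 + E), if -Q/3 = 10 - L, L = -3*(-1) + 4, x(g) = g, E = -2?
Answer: 4400/9 ≈ 488.89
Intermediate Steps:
L = 7 (L = 3 + 4 = 7)
Q = -9 (Q = -3*(10 - 1*7) = -3*(10 - 7) = -3*3 = -9)
j = 55/9 (j = 6 - 1/(-9) = 6 - 1*(-⅑) = 6 + ⅑ = 55/9 ≈ 6.1111)
(j*x(-10))*(-6 + E) = ((55/9)*(-10))*(-6 - 2) = -550/9*(-8) = 4400/9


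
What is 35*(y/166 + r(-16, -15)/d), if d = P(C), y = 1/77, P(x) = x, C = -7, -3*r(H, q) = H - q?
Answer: -9115/5478 ≈ -1.6639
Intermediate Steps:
r(H, q) = -H/3 + q/3 (r(H, q) = -(H - q)/3 = -H/3 + q/3)
y = 1/77 ≈ 0.012987
d = -7
35*(y/166 + r(-16, -15)/d) = 35*((1/77)/166 + (-⅓*(-16) + (⅓)*(-15))/(-7)) = 35*((1/77)*(1/166) + (16/3 - 5)*(-⅐)) = 35*(1/12782 + (⅓)*(-⅐)) = 35*(1/12782 - 1/21) = 35*(-1823/38346) = -9115/5478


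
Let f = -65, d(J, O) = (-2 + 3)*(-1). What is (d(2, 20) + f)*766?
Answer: -50556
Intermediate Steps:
d(J, O) = -1 (d(J, O) = 1*(-1) = -1)
(d(2, 20) + f)*766 = (-1 - 65)*766 = -66*766 = -50556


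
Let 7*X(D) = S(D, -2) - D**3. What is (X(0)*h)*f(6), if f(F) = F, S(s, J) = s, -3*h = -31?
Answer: 0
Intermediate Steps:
h = 31/3 (h = -1/3*(-31) = 31/3 ≈ 10.333)
X(D) = -D**3/7 + D/7 (X(D) = (D - D**3)/7 = -D**3/7 + D/7)
(X(0)*h)*f(6) = (((1/7)*0*(1 - 1*0**2))*(31/3))*6 = (((1/7)*0*(1 - 1*0))*(31/3))*6 = (((1/7)*0*(1 + 0))*(31/3))*6 = (((1/7)*0*1)*(31/3))*6 = (0*(31/3))*6 = 0*6 = 0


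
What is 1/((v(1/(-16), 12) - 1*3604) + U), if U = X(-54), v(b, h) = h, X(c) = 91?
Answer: -1/3501 ≈ -0.00028563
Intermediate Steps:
U = 91
1/((v(1/(-16), 12) - 1*3604) + U) = 1/((12 - 1*3604) + 91) = 1/((12 - 3604) + 91) = 1/(-3592 + 91) = 1/(-3501) = -1/3501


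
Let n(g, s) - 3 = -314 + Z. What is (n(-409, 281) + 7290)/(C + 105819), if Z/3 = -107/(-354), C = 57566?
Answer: 823629/19279430 ≈ 0.042721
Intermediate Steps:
Z = 107/118 (Z = 3*(-107/(-354)) = 3*(-107*(-1/354)) = 3*(107/354) = 107/118 ≈ 0.90678)
n(g, s) = -36591/118 (n(g, s) = 3 + (-314 + 107/118) = 3 - 36945/118 = -36591/118)
(n(-409, 281) + 7290)/(C + 105819) = (-36591/118 + 7290)/(57566 + 105819) = (823629/118)/163385 = (823629/118)*(1/163385) = 823629/19279430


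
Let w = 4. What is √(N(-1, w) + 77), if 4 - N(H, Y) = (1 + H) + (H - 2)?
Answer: 2*√21 ≈ 9.1651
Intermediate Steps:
N(H, Y) = 5 - 2*H (N(H, Y) = 4 - ((1 + H) + (H - 2)) = 4 - ((1 + H) + (-2 + H)) = 4 - (-1 + 2*H) = 4 + (1 - 2*H) = 5 - 2*H)
√(N(-1, w) + 77) = √((5 - 2*(-1)) + 77) = √((5 + 2) + 77) = √(7 + 77) = √84 = 2*√21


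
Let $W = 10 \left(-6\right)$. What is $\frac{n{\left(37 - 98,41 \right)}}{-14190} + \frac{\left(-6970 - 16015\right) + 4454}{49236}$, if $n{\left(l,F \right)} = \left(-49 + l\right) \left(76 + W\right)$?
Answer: $- \frac{534241}{2117148} \approx -0.25234$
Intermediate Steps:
$W = -60$
$n{\left(l,F \right)} = -784 + 16 l$ ($n{\left(l,F \right)} = \left(-49 + l\right) \left(76 - 60\right) = \left(-49 + l\right) 16 = -784 + 16 l$)
$\frac{n{\left(37 - 98,41 \right)}}{-14190} + \frac{\left(-6970 - 16015\right) + 4454}{49236} = \frac{-784 + 16 \left(37 - 98\right)}{-14190} + \frac{\left(-6970 - 16015\right) + 4454}{49236} = \left(-784 + 16 \left(37 - 98\right)\right) \left(- \frac{1}{14190}\right) + \left(-22985 + 4454\right) \frac{1}{49236} = \left(-784 + 16 \left(-61\right)\right) \left(- \frac{1}{14190}\right) - \frac{6177}{16412} = \left(-784 - 976\right) \left(- \frac{1}{14190}\right) - \frac{6177}{16412} = \left(-1760\right) \left(- \frac{1}{14190}\right) - \frac{6177}{16412} = \frac{16}{129} - \frac{6177}{16412} = - \frac{534241}{2117148}$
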